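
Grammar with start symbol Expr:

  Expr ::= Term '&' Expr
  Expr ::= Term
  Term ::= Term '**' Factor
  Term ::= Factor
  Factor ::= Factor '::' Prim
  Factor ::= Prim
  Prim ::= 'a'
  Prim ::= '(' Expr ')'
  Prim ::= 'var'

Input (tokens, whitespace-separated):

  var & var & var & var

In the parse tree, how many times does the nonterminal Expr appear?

4

[Expr [Term [Factor [Prim var]]] & [Expr [Term [Factor [Prim var]]] & [Expr [Term [Factor [Prim var]]] & [Expr [Term [Factor [Prim var]]]]]]]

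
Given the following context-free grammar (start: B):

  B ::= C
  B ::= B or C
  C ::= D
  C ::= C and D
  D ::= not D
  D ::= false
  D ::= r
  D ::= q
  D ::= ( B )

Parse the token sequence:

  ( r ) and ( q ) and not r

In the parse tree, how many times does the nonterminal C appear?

5

[B [C [C [C [D ( [B [C [D r]]] )]] and [D ( [B [C [D q]]] )]] and [D not [D r]]]]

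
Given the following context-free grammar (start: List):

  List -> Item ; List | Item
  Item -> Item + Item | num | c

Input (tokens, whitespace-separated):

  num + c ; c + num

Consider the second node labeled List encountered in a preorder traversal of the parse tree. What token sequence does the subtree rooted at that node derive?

[List [Item [Item num] + [Item c]] ; [List [Item [Item c] + [Item num]]]]

c + num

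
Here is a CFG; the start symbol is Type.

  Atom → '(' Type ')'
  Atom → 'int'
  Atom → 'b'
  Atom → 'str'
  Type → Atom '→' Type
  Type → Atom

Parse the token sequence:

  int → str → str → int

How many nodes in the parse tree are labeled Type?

[Type [Atom int] → [Type [Atom str] → [Type [Atom str] → [Type [Atom int]]]]]

4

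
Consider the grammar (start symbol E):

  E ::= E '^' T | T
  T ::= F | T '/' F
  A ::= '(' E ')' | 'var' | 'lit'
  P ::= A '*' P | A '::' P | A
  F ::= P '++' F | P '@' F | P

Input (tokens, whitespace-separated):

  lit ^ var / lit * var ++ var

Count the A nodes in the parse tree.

[E [E [T [F [P [A lit]]]]] ^ [T [T [F [P [A var]]]] / [F [P [A lit] * [P [A var]]] ++ [F [P [A var]]]]]]

5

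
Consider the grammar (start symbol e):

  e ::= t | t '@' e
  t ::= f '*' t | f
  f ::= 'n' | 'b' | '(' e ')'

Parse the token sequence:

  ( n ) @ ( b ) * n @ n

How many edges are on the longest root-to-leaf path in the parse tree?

[e [t [f ( [e [t [f n]]] )]] @ [e [t [f ( [e [t [f b]]] )] * [t [f n]]] @ [e [t [f n]]]]]

7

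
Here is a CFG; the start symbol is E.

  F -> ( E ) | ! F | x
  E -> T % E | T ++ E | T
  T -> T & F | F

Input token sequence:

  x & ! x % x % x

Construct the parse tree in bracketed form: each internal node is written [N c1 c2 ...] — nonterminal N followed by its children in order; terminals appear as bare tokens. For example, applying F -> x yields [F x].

E
T % E
T & F % E
F & F % E
x & F % E
x & ! F % E
x & ! x % E
x & ! x % T % E
x & ! x % F % E
x & ! x % x % E
x & ! x % x % T
x & ! x % x % F
x & ! x % x % x

[E [T [T [F x]] & [F ! [F x]]] % [E [T [F x]] % [E [T [F x]]]]]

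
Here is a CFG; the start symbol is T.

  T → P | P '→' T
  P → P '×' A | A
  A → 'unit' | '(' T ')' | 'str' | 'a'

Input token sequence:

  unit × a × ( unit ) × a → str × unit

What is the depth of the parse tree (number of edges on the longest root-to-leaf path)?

7

[T [P [P [P [P [A unit]] × [A a]] × [A ( [T [P [A unit]]] )]] × [A a]] → [T [P [P [A str]] × [A unit]]]]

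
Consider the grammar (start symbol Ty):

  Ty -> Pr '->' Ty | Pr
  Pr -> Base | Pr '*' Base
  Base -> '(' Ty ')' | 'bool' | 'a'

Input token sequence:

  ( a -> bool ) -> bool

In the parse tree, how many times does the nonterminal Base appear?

4

[Ty [Pr [Base ( [Ty [Pr [Base a]] -> [Ty [Pr [Base bool]]]] )]] -> [Ty [Pr [Base bool]]]]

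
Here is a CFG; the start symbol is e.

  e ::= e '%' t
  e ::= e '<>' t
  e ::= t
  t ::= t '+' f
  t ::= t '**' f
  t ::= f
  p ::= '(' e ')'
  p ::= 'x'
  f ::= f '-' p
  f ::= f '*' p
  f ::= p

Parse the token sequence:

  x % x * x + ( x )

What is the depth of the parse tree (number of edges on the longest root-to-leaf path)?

[e [e [t [f [p x]]]] % [t [t [f [f [p x]] * [p x]]] + [f [p ( [e [t [f [p x]]]] )]]]]

8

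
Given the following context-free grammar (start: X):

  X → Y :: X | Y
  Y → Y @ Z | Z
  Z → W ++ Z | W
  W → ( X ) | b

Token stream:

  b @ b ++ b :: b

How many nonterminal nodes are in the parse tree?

13

[X [Y [Y [Z [W b]]] @ [Z [W b] ++ [Z [W b]]]] :: [X [Y [Z [W b]]]]]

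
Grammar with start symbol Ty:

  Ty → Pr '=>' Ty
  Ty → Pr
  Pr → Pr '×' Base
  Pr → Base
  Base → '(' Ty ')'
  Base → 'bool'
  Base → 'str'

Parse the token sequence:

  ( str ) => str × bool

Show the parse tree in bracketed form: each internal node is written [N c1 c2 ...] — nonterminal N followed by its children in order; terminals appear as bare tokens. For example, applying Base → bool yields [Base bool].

Ty
Pr => Ty
Base => Ty
( Ty ) => Ty
( Pr ) => Ty
( Base ) => Ty
( str ) => Ty
( str ) => Pr
( str ) => Pr × Base
( str ) => Base × Base
( str ) => str × Base
( str ) => str × bool

[Ty [Pr [Base ( [Ty [Pr [Base str]]] )]] => [Ty [Pr [Pr [Base str]] × [Base bool]]]]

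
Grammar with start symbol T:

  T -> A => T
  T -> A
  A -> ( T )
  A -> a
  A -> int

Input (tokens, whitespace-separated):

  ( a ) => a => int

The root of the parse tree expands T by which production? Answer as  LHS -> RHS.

T -> A => T

[T [A ( [T [A a]] )] => [T [A a] => [T [A int]]]]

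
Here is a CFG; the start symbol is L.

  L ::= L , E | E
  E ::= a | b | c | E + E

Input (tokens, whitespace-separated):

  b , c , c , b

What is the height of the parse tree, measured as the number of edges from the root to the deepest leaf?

[L [L [L [L [E b]] , [E c]] , [E c]] , [E b]]

5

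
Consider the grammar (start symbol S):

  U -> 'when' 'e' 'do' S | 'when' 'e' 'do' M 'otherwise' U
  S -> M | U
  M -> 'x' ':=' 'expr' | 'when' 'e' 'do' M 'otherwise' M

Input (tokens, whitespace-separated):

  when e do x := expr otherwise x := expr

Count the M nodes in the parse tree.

[S [M when e do [M x := expr] otherwise [M x := expr]]]

3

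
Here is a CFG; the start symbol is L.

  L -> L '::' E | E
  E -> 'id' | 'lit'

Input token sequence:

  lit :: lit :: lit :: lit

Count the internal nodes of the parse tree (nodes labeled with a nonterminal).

8

[L [L [L [L [E lit]] :: [E lit]] :: [E lit]] :: [E lit]]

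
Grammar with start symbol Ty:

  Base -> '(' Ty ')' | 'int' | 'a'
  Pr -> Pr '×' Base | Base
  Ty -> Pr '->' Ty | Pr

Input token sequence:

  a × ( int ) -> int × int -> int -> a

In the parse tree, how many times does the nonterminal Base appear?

7

[Ty [Pr [Pr [Base a]] × [Base ( [Ty [Pr [Base int]]] )]] -> [Ty [Pr [Pr [Base int]] × [Base int]] -> [Ty [Pr [Base int]] -> [Ty [Pr [Base a]]]]]]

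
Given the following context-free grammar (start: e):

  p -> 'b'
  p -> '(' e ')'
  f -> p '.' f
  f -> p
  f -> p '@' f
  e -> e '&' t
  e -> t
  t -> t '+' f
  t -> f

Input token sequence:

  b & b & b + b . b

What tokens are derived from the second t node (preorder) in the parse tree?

b

[e [e [e [t [f [p b]]]] & [t [f [p b]]]] & [t [t [f [p b]]] + [f [p b] . [f [p b]]]]]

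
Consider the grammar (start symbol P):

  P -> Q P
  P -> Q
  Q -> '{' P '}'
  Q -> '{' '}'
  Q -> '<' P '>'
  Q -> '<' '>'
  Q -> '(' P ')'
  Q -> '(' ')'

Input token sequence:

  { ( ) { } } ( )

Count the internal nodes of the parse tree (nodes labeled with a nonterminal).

[P [Q { [P [Q ( )] [P [Q { }]]] }] [P [Q ( )]]]

8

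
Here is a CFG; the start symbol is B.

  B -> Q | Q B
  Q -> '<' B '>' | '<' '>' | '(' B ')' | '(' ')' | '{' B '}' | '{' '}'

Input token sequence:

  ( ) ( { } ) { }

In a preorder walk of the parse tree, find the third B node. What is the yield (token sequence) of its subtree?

{ }

[B [Q ( )] [B [Q ( [B [Q { }]] )] [B [Q { }]]]]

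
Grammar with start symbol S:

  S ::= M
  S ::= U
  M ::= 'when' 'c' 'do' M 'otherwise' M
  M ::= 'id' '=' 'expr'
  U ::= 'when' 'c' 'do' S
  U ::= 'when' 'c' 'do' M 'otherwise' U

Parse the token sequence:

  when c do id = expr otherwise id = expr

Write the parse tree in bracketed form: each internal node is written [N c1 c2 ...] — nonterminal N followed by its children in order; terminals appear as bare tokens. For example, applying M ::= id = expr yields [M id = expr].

S
M
when c do M otherwise M
when c do id = expr otherwise M
when c do id = expr otherwise id = expr

[S [M when c do [M id = expr] otherwise [M id = expr]]]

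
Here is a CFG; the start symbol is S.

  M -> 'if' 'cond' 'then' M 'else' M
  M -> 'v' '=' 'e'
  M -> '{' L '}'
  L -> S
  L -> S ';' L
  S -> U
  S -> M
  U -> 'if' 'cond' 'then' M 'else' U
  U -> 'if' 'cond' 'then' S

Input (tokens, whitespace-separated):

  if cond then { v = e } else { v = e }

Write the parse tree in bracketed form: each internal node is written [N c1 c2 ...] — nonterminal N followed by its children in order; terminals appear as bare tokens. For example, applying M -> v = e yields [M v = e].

[S [M if cond then [M { [L [S [M v = e]]] }] else [M { [L [S [M v = e]]] }]]]

S
M
if cond then M else M
if cond then { L } else M
if cond then { S } else M
if cond then { M } else M
if cond then { v = e } else M
if cond then { v = e } else { L }
if cond then { v = e } else { S }
if cond then { v = e } else { M }
if cond then { v = e } else { v = e }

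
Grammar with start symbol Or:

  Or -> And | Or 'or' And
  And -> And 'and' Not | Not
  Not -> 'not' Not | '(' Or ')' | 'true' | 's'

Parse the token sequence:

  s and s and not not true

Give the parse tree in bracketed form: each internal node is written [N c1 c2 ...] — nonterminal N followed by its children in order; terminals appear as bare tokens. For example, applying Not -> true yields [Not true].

Or
And
And and Not
And and Not and Not
Not and Not and Not
s and Not and Not
s and s and Not
s and s and not Not
s and s and not not Not
s and s and not not true

[Or [And [And [And [Not s]] and [Not s]] and [Not not [Not not [Not true]]]]]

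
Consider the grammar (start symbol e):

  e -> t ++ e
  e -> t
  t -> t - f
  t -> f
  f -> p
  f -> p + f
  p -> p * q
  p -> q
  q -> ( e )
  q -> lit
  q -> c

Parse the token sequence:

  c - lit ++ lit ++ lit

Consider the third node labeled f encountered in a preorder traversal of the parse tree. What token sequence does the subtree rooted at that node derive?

[e [t [t [f [p [q c]]]] - [f [p [q lit]]]] ++ [e [t [f [p [q lit]]]] ++ [e [t [f [p [q lit]]]]]]]

lit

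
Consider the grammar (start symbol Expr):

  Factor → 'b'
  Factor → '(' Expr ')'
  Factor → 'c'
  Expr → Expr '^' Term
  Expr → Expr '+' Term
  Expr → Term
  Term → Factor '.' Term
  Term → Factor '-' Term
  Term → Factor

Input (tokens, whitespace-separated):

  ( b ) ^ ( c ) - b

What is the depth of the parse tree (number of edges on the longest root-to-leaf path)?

7

[Expr [Expr [Term [Factor ( [Expr [Term [Factor b]]] )]]] ^ [Term [Factor ( [Expr [Term [Factor c]]] )] - [Term [Factor b]]]]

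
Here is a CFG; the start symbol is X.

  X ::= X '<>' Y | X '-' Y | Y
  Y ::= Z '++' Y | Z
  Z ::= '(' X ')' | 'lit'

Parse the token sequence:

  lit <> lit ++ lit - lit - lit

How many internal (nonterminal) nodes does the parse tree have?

14

[X [X [X [X [Y [Z lit]]] <> [Y [Z lit] ++ [Y [Z lit]]]] - [Y [Z lit]]] - [Y [Z lit]]]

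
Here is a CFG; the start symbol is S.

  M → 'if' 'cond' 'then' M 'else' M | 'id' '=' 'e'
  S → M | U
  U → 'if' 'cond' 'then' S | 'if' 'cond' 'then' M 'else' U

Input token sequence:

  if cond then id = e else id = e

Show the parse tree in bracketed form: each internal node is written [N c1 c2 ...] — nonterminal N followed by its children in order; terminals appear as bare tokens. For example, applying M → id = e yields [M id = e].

[S [M if cond then [M id = e] else [M id = e]]]

S
M
if cond then M else M
if cond then id = e else M
if cond then id = e else id = e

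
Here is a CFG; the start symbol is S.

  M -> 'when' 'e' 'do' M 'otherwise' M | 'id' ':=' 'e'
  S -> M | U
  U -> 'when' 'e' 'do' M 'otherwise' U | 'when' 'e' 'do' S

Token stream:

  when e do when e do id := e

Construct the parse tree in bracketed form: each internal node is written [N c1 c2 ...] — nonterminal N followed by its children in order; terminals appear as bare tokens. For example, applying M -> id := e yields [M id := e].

[S [U when e do [S [U when e do [S [M id := e]]]]]]

S
U
when e do S
when e do U
when e do when e do S
when e do when e do M
when e do when e do id := e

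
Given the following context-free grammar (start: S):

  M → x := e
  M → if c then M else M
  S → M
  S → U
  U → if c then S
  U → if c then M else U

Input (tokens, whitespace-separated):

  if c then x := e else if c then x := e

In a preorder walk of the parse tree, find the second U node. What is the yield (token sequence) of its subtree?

if c then x := e

[S [U if c then [M x := e] else [U if c then [S [M x := e]]]]]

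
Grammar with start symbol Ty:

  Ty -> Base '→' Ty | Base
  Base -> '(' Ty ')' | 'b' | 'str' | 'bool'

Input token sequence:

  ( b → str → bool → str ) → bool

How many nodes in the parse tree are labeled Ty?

[Ty [Base ( [Ty [Base b] → [Ty [Base str] → [Ty [Base bool] → [Ty [Base str]]]]] )] → [Ty [Base bool]]]

6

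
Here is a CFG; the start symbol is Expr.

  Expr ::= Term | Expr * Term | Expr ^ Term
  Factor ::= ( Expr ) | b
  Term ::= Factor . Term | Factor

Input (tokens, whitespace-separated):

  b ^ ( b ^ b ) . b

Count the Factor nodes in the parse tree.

[Expr [Expr [Term [Factor b]]] ^ [Term [Factor ( [Expr [Expr [Term [Factor b]]] ^ [Term [Factor b]]] )] . [Term [Factor b]]]]

5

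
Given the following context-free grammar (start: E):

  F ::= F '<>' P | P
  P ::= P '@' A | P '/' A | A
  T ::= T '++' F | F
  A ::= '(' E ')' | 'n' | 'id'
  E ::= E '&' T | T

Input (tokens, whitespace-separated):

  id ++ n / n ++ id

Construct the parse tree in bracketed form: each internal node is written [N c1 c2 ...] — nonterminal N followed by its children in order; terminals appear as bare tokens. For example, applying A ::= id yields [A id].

[E [T [T [T [F [P [A id]]]] ++ [F [P [P [A n]] / [A n]]]] ++ [F [P [A id]]]]]

E
T
T ++ F
T ++ F ++ F
F ++ F ++ F
P ++ F ++ F
A ++ F ++ F
id ++ F ++ F
id ++ P ++ F
id ++ P / A ++ F
id ++ A / A ++ F
id ++ n / A ++ F
id ++ n / n ++ F
id ++ n / n ++ P
id ++ n / n ++ A
id ++ n / n ++ id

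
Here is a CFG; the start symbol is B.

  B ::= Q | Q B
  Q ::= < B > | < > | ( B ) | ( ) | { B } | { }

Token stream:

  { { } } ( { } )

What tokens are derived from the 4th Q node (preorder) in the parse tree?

[B [Q { [B [Q { }]] }] [B [Q ( [B [Q { }]] )]]]

{ }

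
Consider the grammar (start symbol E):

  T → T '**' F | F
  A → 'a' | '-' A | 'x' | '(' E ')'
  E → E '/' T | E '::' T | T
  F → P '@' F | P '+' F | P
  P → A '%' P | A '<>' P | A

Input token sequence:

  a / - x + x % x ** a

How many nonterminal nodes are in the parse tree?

20

[E [E [T [F [P [A a]]]]] / [T [T [F [P [A - [A x]]] + [F [P [A x] % [P [A x]]]]]] ** [F [P [A a]]]]]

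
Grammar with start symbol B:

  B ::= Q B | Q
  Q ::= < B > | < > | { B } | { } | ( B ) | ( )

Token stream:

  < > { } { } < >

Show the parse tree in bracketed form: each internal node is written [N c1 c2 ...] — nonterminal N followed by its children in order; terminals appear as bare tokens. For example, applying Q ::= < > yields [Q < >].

[B [Q < >] [B [Q { }] [B [Q { }] [B [Q < >]]]]]

B
Q B
< > B
< > Q B
< > { } B
< > { } Q B
< > { } { } B
< > { } { } Q
< > { } { } < >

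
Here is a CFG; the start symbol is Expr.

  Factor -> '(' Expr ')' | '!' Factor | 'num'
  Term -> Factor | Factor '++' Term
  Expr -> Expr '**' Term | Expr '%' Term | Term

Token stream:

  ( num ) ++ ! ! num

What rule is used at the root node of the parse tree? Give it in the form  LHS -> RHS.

[Expr [Term [Factor ( [Expr [Term [Factor num]]] )] ++ [Term [Factor ! [Factor ! [Factor num]]]]]]

Expr -> Term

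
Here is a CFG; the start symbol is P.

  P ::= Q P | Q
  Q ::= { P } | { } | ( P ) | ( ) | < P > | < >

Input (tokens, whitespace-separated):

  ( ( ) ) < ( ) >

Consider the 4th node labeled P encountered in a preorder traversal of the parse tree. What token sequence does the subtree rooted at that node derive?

[P [Q ( [P [Q ( )]] )] [P [Q < [P [Q ( )]] >]]]

( )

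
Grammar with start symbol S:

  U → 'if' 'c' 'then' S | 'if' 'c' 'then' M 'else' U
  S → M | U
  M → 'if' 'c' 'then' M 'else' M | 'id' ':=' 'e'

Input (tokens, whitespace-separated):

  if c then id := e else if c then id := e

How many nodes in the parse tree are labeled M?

[S [U if c then [M id := e] else [U if c then [S [M id := e]]]]]

2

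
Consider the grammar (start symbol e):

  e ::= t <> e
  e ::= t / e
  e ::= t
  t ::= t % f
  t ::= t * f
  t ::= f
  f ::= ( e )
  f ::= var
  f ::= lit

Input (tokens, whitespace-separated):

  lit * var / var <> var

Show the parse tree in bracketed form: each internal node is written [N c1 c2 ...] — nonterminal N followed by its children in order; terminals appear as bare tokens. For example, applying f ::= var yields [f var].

e
t / e
t * f / e
f * f / e
lit * f / e
lit * var / e
lit * var / t <> e
lit * var / f <> e
lit * var / var <> e
lit * var / var <> t
lit * var / var <> f
lit * var / var <> var

[e [t [t [f lit]] * [f var]] / [e [t [f var]] <> [e [t [f var]]]]]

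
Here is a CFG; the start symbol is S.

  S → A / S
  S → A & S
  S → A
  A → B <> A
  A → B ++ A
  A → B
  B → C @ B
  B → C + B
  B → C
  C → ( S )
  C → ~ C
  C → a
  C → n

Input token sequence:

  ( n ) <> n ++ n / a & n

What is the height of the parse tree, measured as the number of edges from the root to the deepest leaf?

[S [A [B [C ( [S [A [B [C n]]]] )]] <> [A [B [C n]] ++ [A [B [C n]]]]] / [S [A [B [C a]]] & [S [A [B [C n]]]]]]

8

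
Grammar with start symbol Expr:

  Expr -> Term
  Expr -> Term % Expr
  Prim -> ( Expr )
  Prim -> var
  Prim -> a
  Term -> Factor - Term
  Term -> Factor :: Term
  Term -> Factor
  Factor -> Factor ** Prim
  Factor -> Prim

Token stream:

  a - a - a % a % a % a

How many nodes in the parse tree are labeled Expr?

[Expr [Term [Factor [Prim a]] - [Term [Factor [Prim a]] - [Term [Factor [Prim a]]]]] % [Expr [Term [Factor [Prim a]]] % [Expr [Term [Factor [Prim a]]] % [Expr [Term [Factor [Prim a]]]]]]]

4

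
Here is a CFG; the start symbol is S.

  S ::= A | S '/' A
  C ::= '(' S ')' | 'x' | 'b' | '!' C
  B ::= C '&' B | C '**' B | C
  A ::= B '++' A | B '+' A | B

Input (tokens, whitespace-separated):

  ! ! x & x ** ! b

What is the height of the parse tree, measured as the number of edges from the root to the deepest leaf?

[S [A [B [C ! [C ! [C x]]] & [B [C x] ** [B [C ! [C b]]]]]]]

7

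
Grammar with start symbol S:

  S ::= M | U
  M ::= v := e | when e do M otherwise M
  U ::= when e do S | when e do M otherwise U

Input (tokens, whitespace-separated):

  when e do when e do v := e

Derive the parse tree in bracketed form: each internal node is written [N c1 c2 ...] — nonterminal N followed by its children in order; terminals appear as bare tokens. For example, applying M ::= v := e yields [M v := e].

S
U
when e do S
when e do U
when e do when e do S
when e do when e do M
when e do when e do v := e

[S [U when e do [S [U when e do [S [M v := e]]]]]]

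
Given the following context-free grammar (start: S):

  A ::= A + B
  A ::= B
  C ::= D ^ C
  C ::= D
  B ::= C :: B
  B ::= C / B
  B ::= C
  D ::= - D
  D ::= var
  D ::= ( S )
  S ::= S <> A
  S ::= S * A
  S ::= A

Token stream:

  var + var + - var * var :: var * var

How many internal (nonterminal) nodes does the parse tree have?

[S [S [S [A [A [A [B [C [D var]]]] + [B [C [D var]]]] + [B [C [D - [D var]]]]]] * [A [B [C [D var]] :: [B [C [D var]]]]]] * [A [B [C [D var]]]]]

27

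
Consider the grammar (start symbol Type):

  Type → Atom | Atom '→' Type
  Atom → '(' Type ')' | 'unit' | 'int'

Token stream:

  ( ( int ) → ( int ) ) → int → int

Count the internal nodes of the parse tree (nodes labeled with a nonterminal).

[Type [Atom ( [Type [Atom ( [Type [Atom int]] )] → [Type [Atom ( [Type [Atom int]] )]]] )] → [Type [Atom int] → [Type [Atom int]]]]

14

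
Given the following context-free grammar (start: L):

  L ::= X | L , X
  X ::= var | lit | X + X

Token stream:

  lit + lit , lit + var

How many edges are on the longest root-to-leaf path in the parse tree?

4

[L [L [X [X lit] + [X lit]]] , [X [X lit] + [X var]]]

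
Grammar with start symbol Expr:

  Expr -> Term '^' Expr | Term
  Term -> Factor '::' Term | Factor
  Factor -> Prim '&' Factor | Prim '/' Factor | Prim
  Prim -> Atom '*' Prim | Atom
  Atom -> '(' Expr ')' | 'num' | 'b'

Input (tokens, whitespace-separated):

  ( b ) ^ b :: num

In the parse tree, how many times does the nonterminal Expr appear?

[Expr [Term [Factor [Prim [Atom ( [Expr [Term [Factor [Prim [Atom b]]]]] )]]]] ^ [Expr [Term [Factor [Prim [Atom b]]] :: [Term [Factor [Prim [Atom num]]]]]]]

3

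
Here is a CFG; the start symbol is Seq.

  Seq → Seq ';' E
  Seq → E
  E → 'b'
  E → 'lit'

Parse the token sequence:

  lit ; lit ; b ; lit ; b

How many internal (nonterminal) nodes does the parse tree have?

10

[Seq [Seq [Seq [Seq [Seq [E lit]] ; [E lit]] ; [E b]] ; [E lit]] ; [E b]]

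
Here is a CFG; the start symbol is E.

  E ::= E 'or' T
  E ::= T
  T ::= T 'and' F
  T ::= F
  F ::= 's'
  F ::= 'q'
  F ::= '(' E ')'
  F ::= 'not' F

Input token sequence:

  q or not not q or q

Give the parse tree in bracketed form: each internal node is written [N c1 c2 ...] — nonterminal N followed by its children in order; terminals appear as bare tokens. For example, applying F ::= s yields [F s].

E
E or T
E or T or T
T or T or T
F or T or T
q or T or T
q or F or T
q or not F or T
q or not not F or T
q or not not q or T
q or not not q or F
q or not not q or q

[E [E [E [T [F q]]] or [T [F not [F not [F q]]]]] or [T [F q]]]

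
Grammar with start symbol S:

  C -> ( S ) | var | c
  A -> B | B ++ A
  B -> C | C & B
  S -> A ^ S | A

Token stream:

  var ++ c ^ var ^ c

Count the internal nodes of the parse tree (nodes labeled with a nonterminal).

[S [A [B [C var]] ++ [A [B [C c]]]] ^ [S [A [B [C var]]] ^ [S [A [B [C c]]]]]]

15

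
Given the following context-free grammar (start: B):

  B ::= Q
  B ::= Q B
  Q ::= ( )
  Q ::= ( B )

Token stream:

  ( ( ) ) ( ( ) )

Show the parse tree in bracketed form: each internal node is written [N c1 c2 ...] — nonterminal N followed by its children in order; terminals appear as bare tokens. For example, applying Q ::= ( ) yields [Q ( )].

B
Q B
( B ) B
( Q ) B
( ( ) ) B
( ( ) ) Q
( ( ) ) ( B )
( ( ) ) ( Q )
( ( ) ) ( ( ) )

[B [Q ( [B [Q ( )]] )] [B [Q ( [B [Q ( )]] )]]]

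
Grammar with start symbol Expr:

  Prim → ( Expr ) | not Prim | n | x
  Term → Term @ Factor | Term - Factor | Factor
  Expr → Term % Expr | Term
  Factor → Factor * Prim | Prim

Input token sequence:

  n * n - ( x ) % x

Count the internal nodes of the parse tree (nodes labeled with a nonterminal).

[Expr [Term [Term [Factor [Factor [Prim n]] * [Prim n]]] - [Factor [Prim ( [Expr [Term [Factor [Prim x]]]] )]]] % [Expr [Term [Factor [Prim x]]]]]

17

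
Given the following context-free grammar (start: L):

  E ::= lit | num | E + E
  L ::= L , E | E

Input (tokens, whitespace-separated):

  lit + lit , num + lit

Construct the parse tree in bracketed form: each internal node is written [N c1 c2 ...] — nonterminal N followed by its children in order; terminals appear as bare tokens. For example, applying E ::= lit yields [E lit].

[L [L [E [E lit] + [E lit]]] , [E [E num] + [E lit]]]

L
L , E
E , E
E + E , E
lit + E , E
lit + lit , E
lit + lit , E + E
lit + lit , num + E
lit + lit , num + lit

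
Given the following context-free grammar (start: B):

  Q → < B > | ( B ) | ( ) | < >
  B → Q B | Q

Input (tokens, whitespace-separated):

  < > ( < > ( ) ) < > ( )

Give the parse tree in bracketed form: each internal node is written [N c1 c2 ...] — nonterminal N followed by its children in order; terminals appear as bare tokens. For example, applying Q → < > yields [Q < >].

B
Q B
< > B
< > Q B
< > ( B ) B
< > ( Q B ) B
< > ( < > B ) B
< > ( < > Q ) B
< > ( < > ( ) ) B
< > ( < > ( ) ) Q B
< > ( < > ( ) ) < > B
< > ( < > ( ) ) < > Q
< > ( < > ( ) ) < > ( )

[B [Q < >] [B [Q ( [B [Q < >] [B [Q ( )]]] )] [B [Q < >] [B [Q ( )]]]]]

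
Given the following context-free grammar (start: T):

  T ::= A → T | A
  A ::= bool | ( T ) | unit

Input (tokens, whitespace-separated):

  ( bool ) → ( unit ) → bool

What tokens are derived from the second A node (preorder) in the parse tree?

bool

[T [A ( [T [A bool]] )] → [T [A ( [T [A unit]] )] → [T [A bool]]]]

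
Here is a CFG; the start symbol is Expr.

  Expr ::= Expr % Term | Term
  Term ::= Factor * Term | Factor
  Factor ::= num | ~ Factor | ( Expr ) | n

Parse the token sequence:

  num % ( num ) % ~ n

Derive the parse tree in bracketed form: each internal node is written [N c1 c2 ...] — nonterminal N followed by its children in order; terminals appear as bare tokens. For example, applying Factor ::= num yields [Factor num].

[Expr [Expr [Expr [Term [Factor num]]] % [Term [Factor ( [Expr [Term [Factor num]]] )]]] % [Term [Factor ~ [Factor n]]]]

Expr
Expr % Term
Expr % Term % Term
Term % Term % Term
Factor % Term % Term
num % Term % Term
num % Factor % Term
num % ( Expr ) % Term
num % ( Term ) % Term
num % ( Factor ) % Term
num % ( num ) % Term
num % ( num ) % Factor
num % ( num ) % ~ Factor
num % ( num ) % ~ n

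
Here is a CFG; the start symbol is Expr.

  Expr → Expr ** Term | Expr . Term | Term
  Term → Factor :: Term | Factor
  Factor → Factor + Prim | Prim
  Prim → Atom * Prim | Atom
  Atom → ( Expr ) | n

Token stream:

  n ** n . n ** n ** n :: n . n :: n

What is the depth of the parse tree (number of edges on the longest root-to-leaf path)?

10

[Expr [Expr [Expr [Expr [Expr [Expr [Term [Factor [Prim [Atom n]]]]] ** [Term [Factor [Prim [Atom n]]]]] . [Term [Factor [Prim [Atom n]]]]] ** [Term [Factor [Prim [Atom n]]]]] ** [Term [Factor [Prim [Atom n]]] :: [Term [Factor [Prim [Atom n]]]]]] . [Term [Factor [Prim [Atom n]]] :: [Term [Factor [Prim [Atom n]]]]]]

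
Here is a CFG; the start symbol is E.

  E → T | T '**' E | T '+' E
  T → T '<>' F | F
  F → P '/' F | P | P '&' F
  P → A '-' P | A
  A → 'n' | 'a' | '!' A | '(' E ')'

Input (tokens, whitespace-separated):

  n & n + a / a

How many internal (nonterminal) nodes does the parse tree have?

[E [T [F [P [A n]] & [F [P [A n]]]]] + [E [T [F [P [A a]] / [F [P [A a]]]]]]]

16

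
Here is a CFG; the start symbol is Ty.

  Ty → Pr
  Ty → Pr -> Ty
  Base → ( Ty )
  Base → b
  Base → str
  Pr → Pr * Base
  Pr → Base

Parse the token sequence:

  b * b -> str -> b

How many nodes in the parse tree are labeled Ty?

[Ty [Pr [Pr [Base b]] * [Base b]] -> [Ty [Pr [Base str]] -> [Ty [Pr [Base b]]]]]

3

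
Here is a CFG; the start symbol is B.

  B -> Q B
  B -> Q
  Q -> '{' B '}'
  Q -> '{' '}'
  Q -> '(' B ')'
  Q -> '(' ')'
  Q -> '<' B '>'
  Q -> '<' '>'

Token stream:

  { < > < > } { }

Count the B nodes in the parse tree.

[B [Q { [B [Q < >] [B [Q < >]]] }] [B [Q { }]]]

4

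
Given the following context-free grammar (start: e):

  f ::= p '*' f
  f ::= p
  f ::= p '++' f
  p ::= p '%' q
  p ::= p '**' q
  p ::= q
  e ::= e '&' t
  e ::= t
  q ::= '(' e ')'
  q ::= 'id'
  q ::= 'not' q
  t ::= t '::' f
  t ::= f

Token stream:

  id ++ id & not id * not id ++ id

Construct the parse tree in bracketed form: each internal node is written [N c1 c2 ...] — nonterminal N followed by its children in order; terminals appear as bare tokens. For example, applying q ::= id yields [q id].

e
e & t
t & t
f & t
p ++ f & t
q ++ f & t
id ++ f & t
id ++ p & t
id ++ q & t
id ++ id & t
id ++ id & f
id ++ id & p * f
id ++ id & q * f
id ++ id & not q * f
id ++ id & not id * f
id ++ id & not id * p ++ f
id ++ id & not id * q ++ f
id ++ id & not id * not q ++ f
id ++ id & not id * not id ++ f
id ++ id & not id * not id ++ p
id ++ id & not id * not id ++ q
id ++ id & not id * not id ++ id

[e [e [t [f [p [q id]] ++ [f [p [q id]]]]]] & [t [f [p [q not [q id]]] * [f [p [q not [q id]]] ++ [f [p [q id]]]]]]]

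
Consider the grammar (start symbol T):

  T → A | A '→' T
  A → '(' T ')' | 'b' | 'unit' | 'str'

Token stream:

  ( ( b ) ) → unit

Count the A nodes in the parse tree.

[T [A ( [T [A ( [T [A b]] )]] )] → [T [A unit]]]

4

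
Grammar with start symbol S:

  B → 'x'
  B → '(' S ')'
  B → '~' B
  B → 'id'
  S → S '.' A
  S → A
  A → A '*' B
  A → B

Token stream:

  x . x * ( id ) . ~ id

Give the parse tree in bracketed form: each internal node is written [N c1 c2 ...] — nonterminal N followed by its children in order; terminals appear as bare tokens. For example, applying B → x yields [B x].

[S [S [S [A [B x]]] . [A [A [B x]] * [B ( [S [A [B id]]] )]]] . [A [B ~ [B id]]]]

S
S . A
S . A . A
A . A . A
B . A . A
x . A . A
x . A * B . A
x . B * B . A
x . x * B . A
x . x * ( S ) . A
x . x * ( A ) . A
x . x * ( B ) . A
x . x * ( id ) . A
x . x * ( id ) . B
x . x * ( id ) . ~ B
x . x * ( id ) . ~ id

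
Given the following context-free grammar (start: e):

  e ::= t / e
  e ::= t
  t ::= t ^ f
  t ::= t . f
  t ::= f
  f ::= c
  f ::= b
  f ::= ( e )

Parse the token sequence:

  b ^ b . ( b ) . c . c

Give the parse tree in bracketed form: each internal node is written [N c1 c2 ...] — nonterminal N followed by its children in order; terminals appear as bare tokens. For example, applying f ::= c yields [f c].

e
t
t . f
t . f . f
t . f . f . f
t ^ f . f . f . f
f ^ f . f . f . f
b ^ f . f . f . f
b ^ b . f . f . f
b ^ b . ( e ) . f . f
b ^ b . ( t ) . f . f
b ^ b . ( f ) . f . f
b ^ b . ( b ) . f . f
b ^ b . ( b ) . c . f
b ^ b . ( b ) . c . c

[e [t [t [t [t [t [f b]] ^ [f b]] . [f ( [e [t [f b]]] )]] . [f c]] . [f c]]]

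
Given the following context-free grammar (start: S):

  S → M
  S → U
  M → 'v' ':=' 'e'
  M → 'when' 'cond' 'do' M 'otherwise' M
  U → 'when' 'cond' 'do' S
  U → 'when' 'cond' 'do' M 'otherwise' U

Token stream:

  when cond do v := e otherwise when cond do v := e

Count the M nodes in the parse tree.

[S [U when cond do [M v := e] otherwise [U when cond do [S [M v := e]]]]]

2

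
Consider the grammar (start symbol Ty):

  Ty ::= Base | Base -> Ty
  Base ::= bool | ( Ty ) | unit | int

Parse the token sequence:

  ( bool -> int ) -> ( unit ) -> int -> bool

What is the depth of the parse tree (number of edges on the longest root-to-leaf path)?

[Ty [Base ( [Ty [Base bool] -> [Ty [Base int]]] )] -> [Ty [Base ( [Ty [Base unit]] )] -> [Ty [Base int] -> [Ty [Base bool]]]]]

5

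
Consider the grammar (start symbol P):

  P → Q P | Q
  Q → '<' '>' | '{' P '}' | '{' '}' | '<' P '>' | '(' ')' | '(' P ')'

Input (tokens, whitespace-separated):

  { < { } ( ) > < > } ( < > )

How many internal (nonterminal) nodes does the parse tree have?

14

[P [Q { [P [Q < [P [Q { }] [P [Q ( )]]] >] [P [Q < >]]] }] [P [Q ( [P [Q < >]] )]]]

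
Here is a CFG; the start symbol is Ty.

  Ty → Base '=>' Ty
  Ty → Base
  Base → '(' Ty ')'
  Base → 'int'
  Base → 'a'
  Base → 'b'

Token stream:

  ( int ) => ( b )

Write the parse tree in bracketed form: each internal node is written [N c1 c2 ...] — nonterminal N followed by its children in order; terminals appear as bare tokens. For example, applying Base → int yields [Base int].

[Ty [Base ( [Ty [Base int]] )] => [Ty [Base ( [Ty [Base b]] )]]]

Ty
Base => Ty
( Ty ) => Ty
( Base ) => Ty
( int ) => Ty
( int ) => Base
( int ) => ( Ty )
( int ) => ( Base )
( int ) => ( b )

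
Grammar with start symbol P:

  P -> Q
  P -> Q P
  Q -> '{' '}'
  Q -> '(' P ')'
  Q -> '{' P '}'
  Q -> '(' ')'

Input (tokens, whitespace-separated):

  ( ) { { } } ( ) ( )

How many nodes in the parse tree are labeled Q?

5

[P [Q ( )] [P [Q { [P [Q { }]] }] [P [Q ( )] [P [Q ( )]]]]]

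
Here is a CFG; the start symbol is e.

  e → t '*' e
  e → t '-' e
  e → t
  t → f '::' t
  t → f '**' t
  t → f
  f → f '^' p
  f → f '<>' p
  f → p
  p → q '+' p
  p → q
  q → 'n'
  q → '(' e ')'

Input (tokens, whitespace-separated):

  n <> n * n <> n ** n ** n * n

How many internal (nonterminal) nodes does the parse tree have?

[e [t [f [f [p [q n]]] <> [p [q n]]]] * [e [t [f [f [p [q n]]] <> [p [q n]]] ** [t [f [p [q n]]] ** [t [f [p [q n]]]]]] * [e [t [f [p [q n]]]]]]]

29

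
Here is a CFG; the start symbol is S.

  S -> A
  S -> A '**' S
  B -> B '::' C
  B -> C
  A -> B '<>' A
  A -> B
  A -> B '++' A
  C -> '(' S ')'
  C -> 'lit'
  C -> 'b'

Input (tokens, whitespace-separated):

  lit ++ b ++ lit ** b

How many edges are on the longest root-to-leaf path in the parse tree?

6

[S [A [B [C lit]] ++ [A [B [C b]] ++ [A [B [C lit]]]]] ** [S [A [B [C b]]]]]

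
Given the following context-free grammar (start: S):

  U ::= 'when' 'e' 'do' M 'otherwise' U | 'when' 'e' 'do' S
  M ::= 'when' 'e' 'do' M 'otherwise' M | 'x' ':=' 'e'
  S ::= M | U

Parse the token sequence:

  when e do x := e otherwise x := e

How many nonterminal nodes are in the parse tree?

[S [M when e do [M x := e] otherwise [M x := e]]]

4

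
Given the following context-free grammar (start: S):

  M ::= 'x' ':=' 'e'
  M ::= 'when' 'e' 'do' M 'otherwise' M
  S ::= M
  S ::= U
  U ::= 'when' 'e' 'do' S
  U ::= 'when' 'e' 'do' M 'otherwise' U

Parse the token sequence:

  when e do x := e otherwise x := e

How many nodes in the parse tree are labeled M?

[S [M when e do [M x := e] otherwise [M x := e]]]

3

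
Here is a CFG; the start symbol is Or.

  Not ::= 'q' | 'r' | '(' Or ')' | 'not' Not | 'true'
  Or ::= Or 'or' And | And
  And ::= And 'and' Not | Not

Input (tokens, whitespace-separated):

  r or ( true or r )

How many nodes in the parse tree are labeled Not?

4

[Or [Or [And [Not r]]] or [And [Not ( [Or [Or [And [Not true]]] or [And [Not r]]] )]]]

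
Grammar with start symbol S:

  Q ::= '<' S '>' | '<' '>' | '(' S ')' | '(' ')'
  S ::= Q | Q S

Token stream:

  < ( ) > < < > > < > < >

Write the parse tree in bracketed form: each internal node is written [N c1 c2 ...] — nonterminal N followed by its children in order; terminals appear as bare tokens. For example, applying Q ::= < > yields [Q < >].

[S [Q < [S [Q ( )]] >] [S [Q < [S [Q < >]] >] [S [Q < >] [S [Q < >]]]]]

S
Q S
< S > S
< Q > S
< ( ) > S
< ( ) > Q S
< ( ) > < S > S
< ( ) > < Q > S
< ( ) > < < > > S
< ( ) > < < > > Q S
< ( ) > < < > > < > S
< ( ) > < < > > < > Q
< ( ) > < < > > < > < >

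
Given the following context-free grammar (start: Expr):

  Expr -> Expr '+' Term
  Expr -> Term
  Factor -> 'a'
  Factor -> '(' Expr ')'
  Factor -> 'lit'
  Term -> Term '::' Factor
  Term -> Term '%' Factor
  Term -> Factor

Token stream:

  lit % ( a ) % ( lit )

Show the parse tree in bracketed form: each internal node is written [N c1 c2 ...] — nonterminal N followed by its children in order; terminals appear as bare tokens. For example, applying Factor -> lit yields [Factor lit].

Expr
Term
Term % Factor
Term % Factor % Factor
Factor % Factor % Factor
lit % Factor % Factor
lit % ( Expr ) % Factor
lit % ( Term ) % Factor
lit % ( Factor ) % Factor
lit % ( a ) % Factor
lit % ( a ) % ( Expr )
lit % ( a ) % ( Term )
lit % ( a ) % ( Factor )
lit % ( a ) % ( lit )

[Expr [Term [Term [Term [Factor lit]] % [Factor ( [Expr [Term [Factor a]]] )]] % [Factor ( [Expr [Term [Factor lit]]] )]]]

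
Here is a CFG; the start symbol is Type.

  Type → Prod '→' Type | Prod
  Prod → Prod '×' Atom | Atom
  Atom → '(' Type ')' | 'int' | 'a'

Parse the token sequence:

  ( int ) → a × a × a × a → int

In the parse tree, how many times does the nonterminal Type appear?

[Type [Prod [Atom ( [Type [Prod [Atom int]]] )]] → [Type [Prod [Prod [Prod [Prod [Atom a]] × [Atom a]] × [Atom a]] × [Atom a]] → [Type [Prod [Atom int]]]]]

4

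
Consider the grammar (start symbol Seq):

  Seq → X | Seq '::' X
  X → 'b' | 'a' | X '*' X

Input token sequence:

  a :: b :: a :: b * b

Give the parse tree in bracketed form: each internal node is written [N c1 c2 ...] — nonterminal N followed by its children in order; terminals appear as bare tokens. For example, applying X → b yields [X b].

Seq
Seq :: X
Seq :: X :: X
Seq :: X :: X :: X
X :: X :: X :: X
a :: X :: X :: X
a :: b :: X :: X
a :: b :: a :: X
a :: b :: a :: X * X
a :: b :: a :: b * X
a :: b :: a :: b * b

[Seq [Seq [Seq [Seq [X a]] :: [X b]] :: [X a]] :: [X [X b] * [X b]]]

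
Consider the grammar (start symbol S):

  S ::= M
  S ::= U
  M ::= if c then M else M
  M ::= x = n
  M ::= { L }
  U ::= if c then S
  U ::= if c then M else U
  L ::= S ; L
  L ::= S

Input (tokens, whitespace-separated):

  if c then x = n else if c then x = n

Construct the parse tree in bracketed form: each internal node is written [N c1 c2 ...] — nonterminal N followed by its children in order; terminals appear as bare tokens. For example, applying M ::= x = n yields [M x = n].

[S [U if c then [M x = n] else [U if c then [S [M x = n]]]]]

S
U
if c then M else U
if c then x = n else U
if c then x = n else if c then S
if c then x = n else if c then M
if c then x = n else if c then x = n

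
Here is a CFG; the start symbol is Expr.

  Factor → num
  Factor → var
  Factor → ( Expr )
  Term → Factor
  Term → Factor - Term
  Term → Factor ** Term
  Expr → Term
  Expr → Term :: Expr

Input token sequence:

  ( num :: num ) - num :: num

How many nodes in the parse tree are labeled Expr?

[Expr [Term [Factor ( [Expr [Term [Factor num]] :: [Expr [Term [Factor num]]]] )] - [Term [Factor num]]] :: [Expr [Term [Factor num]]]]

4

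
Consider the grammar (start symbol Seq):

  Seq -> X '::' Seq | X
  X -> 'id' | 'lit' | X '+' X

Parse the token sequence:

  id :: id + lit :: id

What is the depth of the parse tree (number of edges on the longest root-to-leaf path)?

4

[Seq [X id] :: [Seq [X [X id] + [X lit]] :: [Seq [X id]]]]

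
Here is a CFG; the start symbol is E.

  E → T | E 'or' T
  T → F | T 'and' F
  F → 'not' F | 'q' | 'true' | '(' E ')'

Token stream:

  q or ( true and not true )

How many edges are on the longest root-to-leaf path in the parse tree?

7

[E [E [T [F q]]] or [T [F ( [E [T [T [F true]] and [F not [F true]]]] )]]]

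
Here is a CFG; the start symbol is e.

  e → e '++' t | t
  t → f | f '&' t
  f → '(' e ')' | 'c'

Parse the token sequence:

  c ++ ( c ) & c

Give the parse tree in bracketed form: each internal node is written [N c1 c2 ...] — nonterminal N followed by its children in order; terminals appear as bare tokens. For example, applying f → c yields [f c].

[e [e [t [f c]]] ++ [t [f ( [e [t [f c]]] )] & [t [f c]]]]

e
e ++ t
t ++ t
f ++ t
c ++ t
c ++ f & t
c ++ ( e ) & t
c ++ ( t ) & t
c ++ ( f ) & t
c ++ ( c ) & t
c ++ ( c ) & f
c ++ ( c ) & c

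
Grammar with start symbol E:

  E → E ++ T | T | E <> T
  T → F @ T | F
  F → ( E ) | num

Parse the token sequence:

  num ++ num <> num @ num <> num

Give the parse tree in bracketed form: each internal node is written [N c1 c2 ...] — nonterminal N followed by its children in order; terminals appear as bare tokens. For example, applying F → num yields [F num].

[E [E [E [E [T [F num]]] ++ [T [F num]]] <> [T [F num] @ [T [F num]]]] <> [T [F num]]]

E
E <> T
E <> T <> T
E ++ T <> T <> T
T ++ T <> T <> T
F ++ T <> T <> T
num ++ T <> T <> T
num ++ F <> T <> T
num ++ num <> T <> T
num ++ num <> F @ T <> T
num ++ num <> num @ T <> T
num ++ num <> num @ F <> T
num ++ num <> num @ num <> T
num ++ num <> num @ num <> F
num ++ num <> num @ num <> num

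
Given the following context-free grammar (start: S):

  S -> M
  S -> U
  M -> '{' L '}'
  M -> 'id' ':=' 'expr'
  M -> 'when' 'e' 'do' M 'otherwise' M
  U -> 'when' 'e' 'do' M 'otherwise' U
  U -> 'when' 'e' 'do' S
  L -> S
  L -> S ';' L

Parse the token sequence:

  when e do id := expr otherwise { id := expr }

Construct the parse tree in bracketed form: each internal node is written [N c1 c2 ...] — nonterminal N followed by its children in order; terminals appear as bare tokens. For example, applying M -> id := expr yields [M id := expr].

[S [M when e do [M id := expr] otherwise [M { [L [S [M id := expr]]] }]]]

S
M
when e do M otherwise M
when e do id := expr otherwise M
when e do id := expr otherwise { L }
when e do id := expr otherwise { S }
when e do id := expr otherwise { M }
when e do id := expr otherwise { id := expr }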